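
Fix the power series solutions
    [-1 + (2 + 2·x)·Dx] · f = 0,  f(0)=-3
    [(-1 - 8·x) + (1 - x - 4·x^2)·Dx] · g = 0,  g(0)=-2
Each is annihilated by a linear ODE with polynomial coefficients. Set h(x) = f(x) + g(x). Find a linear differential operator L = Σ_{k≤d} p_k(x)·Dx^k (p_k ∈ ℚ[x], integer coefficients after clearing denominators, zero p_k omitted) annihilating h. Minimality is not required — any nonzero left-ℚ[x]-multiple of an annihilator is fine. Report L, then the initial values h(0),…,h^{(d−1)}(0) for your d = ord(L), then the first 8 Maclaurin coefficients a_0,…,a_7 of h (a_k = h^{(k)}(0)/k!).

f: a_k = -3, -3/2, 3/8, -3/16, 15/128, -21/256, 63/1024, -99/2048, …
g: a_k = -2, -2, -10, -18, -58, -130, -362, -882, …
Weyl lclm of L_f,L_g ⇒ L₀ (ord ≤ 2).
L = (21 + 75·x + 228·x^2 + 160·x^3) + (-41 - 174·x - 609·x^2 - 872·x^3 - 400·x^4)·Dx + (2 + 38·x + 30·x^2 - 198·x^3 - 352·x^4 - 160·x^5)·Dx^2  (order 2).
h: a_k = -5, -7/2, -77/8, -291/16, -7409/128, -33301/256, -370625/1024, -1806435/2048, …
ICs: h(0) = -5, h′(0) = -7/2.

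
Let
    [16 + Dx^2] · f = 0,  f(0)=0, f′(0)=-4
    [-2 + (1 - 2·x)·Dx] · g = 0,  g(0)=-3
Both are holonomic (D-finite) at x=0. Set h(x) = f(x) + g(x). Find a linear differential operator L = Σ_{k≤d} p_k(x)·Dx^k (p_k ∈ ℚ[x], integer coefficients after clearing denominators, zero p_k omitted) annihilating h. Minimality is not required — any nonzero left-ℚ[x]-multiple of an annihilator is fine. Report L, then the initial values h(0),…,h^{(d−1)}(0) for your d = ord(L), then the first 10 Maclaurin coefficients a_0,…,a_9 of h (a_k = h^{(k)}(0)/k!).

f: a_k = 0, -4, 0, 32/3, 0, -128/15, 0, 1024/315, 0, -2048/2835, …
g: a_k = -3, -6, -12, -24, -48, -96, -192, -384, -768, -1536, …
h₀=f+g: left-lcm gives L₀, ord ≤ 3.
L = (-160 + 256·x - 256·x^2) + (48 - 224·x + 384·x^2 - 256·x^3)·Dx + (-10 + 16·x - 16·x^2)·Dx^2 + (3 - 14·x + 24·x^2 - 16·x^3)·Dx^3  (order 3).
h: a_k = -3, -10, -12, -40/3, -48, -1568/15, -192, -119936/315, -768, -4356608/2835, …
ICs: h(0) = -3, h′(0) = -10, h′′(0) = -24.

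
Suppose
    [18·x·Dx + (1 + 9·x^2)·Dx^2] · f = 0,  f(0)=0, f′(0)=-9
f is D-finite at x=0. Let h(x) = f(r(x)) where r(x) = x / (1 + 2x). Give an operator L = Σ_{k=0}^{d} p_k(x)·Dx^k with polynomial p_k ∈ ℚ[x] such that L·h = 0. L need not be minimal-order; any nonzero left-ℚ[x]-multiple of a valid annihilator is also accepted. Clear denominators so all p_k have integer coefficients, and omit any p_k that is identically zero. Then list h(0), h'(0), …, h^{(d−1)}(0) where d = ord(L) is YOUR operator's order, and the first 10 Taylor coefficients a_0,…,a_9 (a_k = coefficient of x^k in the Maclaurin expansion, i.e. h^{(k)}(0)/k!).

L = (4 + 26·x)·Dx + (1 + 4·x + 13·x^2)·Dx^2  (order 2).
h: a_k = 0, -9, 18, -9, -90, 1791/5, -414, -13347/7, 10710, -18801, …
ICs: h(0) = 0, h′(0) = -9.

f: a_k = 0, -9, 0, 27, 0, -729/5, 0, 6561/7, 0, -6561, …
f∘r: x↦r, Dx↦Dx/r' in L_f ⇒ L₀.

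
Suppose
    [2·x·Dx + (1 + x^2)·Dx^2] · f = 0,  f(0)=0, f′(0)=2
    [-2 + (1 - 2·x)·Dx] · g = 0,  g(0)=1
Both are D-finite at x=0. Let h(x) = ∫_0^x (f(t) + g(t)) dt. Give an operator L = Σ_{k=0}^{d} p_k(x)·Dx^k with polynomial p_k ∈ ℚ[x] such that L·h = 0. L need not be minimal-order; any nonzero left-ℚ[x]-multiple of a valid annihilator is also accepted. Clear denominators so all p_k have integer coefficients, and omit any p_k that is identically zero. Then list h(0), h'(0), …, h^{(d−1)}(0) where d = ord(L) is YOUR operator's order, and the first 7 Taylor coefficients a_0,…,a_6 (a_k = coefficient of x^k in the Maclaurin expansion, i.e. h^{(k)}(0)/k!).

L = (4 - 32·x - 12·x^2)·Dx^2 + (-13 + 4·x - 25·x^2 - 12·x^3)·Dx^3 + (2 - 3·x - 3·x^3 - 2·x^4)·Dx^4  (order 4).
h: a_k = 0, 1, 2, 4/3, 11/6, 16/5, 27/5, …
ICs: h(0) = 0, h′(0) = 1, h′′(0) = 4, h′′′(0) = 8.

f: a_k = 0, 2, 0, -2/3, 0, 2/5, 0, …
g: a_k = 1, 2, 4, 8, 16, 32, 64, …
Sum ⇒ L₀ = lclm(L_f,L_g) in ℚ(x)⟨Dx⟩.
Integrate: L := L₀·Dx.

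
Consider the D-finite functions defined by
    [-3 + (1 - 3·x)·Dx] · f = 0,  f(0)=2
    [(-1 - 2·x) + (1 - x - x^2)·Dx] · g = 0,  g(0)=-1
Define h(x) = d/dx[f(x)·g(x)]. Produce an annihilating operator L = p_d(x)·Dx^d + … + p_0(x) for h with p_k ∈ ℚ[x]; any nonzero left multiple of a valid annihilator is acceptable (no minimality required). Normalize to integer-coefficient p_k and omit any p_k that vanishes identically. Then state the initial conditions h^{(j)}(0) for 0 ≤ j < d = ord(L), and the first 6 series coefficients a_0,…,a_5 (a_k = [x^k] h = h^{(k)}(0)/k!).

L = (28 - 66·x - 48·x^2 + 96·x^3 + 108·x^4) + (-4 + 20·x - 15·x^2 - 40·x^3 + 30·x^4 + 27·x^5)·Dx  (order 1).
h: a_k = -8, -56, -270, -1120, -4280, -15564, …
ICs: h(0) = -8.

f: a_k = 2, 6, 18, 54, 162, 486, …
g: a_k = -1, -1, -2, -3, -5, -8, …
f·g: L₀ = L_f ⊗_s L_g, ord ≤ 1·1.
h₀' ⇒ L via d/dx closure of L₀.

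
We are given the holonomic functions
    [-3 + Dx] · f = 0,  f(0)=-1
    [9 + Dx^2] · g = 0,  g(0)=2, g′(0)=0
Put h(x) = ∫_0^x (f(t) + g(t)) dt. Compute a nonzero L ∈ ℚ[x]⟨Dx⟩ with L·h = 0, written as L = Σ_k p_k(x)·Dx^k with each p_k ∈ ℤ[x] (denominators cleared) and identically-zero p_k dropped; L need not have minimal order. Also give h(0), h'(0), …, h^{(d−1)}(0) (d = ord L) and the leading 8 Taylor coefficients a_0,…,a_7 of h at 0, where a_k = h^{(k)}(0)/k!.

L = -27·Dx + 9·Dx^2 - 3·Dx^3 + Dx^4  (order 4).
h: a_k = 0, 1, -3/2, -9/2, -9/8, 27/40, -27/80, -243/560, …
ICs: h(0) = 0, h′(0) = 1, h′′(0) = -3, h′′′(0) = -27.

f: a_k = -1, -3, -9/2, -9/2, -27/8, -81/40, -81/80, -243/560, …
g: a_k = 2, 0, -9, 0, 27/4, 0, -81/40, 0, …
h₀=f+g: left-lcm gives L₀, ord ≤ 3.
h=∫h₀ ⇒ L = L₀·Dx.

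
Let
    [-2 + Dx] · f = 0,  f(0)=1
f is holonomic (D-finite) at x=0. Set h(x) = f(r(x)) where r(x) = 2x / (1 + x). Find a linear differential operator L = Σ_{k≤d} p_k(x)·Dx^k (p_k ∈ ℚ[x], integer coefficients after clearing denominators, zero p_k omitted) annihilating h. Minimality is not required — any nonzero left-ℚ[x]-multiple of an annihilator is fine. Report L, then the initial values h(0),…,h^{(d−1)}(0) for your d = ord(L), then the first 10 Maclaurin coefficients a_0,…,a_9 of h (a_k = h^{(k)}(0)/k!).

f: a_k = 1, 2, 2, 4/3, 2/3, 4/15, 4/45, 8/315, 2/315, 4/2835, …
f∘r: x↦r, Dx↦Dx/r' in L_f ⇒ L₀.
L = -4 + (1 + 2·x + x^2)·Dx  (order 1).
h: a_k = 1, 4, 4, -4/3, -4/3, 28/15, -44/45, -68/315, 316/315, -3316/2835, …
ICs: h(0) = 1.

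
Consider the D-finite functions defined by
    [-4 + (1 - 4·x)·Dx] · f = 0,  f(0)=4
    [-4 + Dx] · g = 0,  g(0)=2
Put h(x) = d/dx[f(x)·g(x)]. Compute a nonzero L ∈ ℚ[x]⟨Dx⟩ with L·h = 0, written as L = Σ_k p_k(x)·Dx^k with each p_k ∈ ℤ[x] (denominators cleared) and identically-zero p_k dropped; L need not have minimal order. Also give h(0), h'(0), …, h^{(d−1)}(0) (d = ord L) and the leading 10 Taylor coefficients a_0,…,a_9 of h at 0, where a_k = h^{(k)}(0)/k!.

f: a_k = 4, 16, 64, 256, 1024, 4096, 16384, 65536, 262144, 1048576, …
g: a_k = 2, 8, 16, 64/3, 64/3, 256/15, 512/45, 2048/315, 1024/315, 4096/2835, …
f·g: L₀ = L_f ⊗_s L_g, ord ≤ 1·1.
Derive L from L₀ (diff closure).
L = (10 - 32·x + 32·x^2) + (-1 + 6·x - 8·x^2)·Dx  (order 1).
h: a_k = 64, 640, 4096, 66560/3, 333824/3, 8015872/15, 22446080/9, 3591405568/315, 3232268288/63, 646453723136/2835, …
ICs: h(0) = 64.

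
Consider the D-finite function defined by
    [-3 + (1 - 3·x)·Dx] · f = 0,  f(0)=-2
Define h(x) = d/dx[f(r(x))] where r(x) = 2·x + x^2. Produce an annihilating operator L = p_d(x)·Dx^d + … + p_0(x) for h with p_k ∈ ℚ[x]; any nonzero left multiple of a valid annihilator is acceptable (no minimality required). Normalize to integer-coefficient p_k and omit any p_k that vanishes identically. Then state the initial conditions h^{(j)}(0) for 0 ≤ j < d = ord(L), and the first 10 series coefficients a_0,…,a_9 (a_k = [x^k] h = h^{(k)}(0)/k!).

f: a_k = -2, -6, -18, -54, -162, -486, -1458, -4374, -13122, -39366, …
f∘r: x↦r, Dx↦Dx/r' in L_f ⇒ L₀.
h₀' ⇒ L via d/dx closure of L₀.
L = (13 + 18·x + 9·x^2) + (-1 + 5·x + 9·x^2 + 3·x^3)·Dx  (order 1).
h: a_k = -12, -156, -1512, -13032, -105300, -816804, -6159888, -45506448, -330928092, -2376836460, …
ICs: h(0) = -12.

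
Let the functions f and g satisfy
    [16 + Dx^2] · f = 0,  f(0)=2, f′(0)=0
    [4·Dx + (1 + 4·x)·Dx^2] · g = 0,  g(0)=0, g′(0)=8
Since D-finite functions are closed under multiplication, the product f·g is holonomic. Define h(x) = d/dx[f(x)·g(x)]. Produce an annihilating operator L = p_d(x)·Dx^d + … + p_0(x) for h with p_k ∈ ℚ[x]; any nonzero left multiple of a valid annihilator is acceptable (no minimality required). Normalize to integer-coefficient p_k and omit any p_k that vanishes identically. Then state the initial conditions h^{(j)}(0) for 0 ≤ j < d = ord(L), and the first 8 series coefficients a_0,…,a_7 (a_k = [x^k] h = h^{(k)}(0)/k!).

L = (-6400 - 45056·x - 172032·x^2 + 196608·x^3 + 2818048·x^4 + 6291456·x^5 + 4194304·x^6) + (-1536 - 8192·x + 20480·x^2 + 245760·x^3 + 655360·x^4 + 524288·x^5)·Dx + (-448 - 2816·x - 3584·x^2 + 73728·x^3 + 401408·x^4 + 786432·x^5 + 524288·x^6)·Dx^2 + (-96 - 512·x + 1280·x^2 + 15360·x^3 + 40960·x^4 + 32768·x^5)·Dx^3 + (-3 + 448·x^2 + 3840·x^3 + 14080·x^4 + 24576·x^5 + 16384·x^6)·Dx^4  (order 4).
h: a_k = 16, -64, -128, 0, 1536, -6144, 126976/5, -4849664/45, …
ICs: h(0) = 16, h′(0) = -64, h′′(0) = -256, h′′′(0) = 0.

f: a_k = 2, 0, -16, 0, 64/3, 0, -512/45, 0, …
g: a_k = 0, 8, -16, 128/3, -128, 2048/5, -4096/3, 32768/7, …
Sym-product of L_f,L_g gives L₀ (≤ ord 4).
h=h₀': d/dx-closure on L₀ ⇒ L.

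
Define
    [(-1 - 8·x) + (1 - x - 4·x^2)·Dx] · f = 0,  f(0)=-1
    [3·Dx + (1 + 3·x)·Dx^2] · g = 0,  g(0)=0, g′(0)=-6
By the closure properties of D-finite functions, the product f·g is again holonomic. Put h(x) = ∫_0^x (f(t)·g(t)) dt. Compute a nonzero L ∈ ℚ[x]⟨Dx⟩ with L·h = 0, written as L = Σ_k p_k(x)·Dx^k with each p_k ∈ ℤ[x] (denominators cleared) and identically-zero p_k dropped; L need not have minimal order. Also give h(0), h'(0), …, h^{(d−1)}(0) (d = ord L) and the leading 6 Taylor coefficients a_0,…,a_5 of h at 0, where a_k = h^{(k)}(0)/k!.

L = (11 + 48·x)·Dx + (-1 + 25·x + 60·x^2)·Dx^2 + (-1 - 2·x + 7·x^2 + 12·x^3)·Dx^3  (order 3).
h: a_k = 0, 0, 3, -1, 39/4, -27/10, …
ICs: h(0) = 0, h′(0) = 0, h′′(0) = 6.

f: a_k = -1, -1, -5, -9, -29, -65, …
g: a_k = 0, -6, 9, -18, 81/2, -486/5, …
Sym-product of L_f,L_g gives L₀ (≤ ord 2).
h=∫h₀ ⇒ L = L₀·Dx.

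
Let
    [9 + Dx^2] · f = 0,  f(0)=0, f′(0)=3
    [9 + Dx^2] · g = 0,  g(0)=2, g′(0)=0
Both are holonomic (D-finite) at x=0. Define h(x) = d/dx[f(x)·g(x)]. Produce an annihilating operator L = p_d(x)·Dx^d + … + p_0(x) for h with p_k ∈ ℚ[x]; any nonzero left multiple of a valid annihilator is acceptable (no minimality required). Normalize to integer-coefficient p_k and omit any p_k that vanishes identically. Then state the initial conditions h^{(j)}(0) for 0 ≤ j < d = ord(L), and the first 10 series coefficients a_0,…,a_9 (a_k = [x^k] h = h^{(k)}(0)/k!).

L = 36 + Dx^2  (order 2).
h: a_k = 6, 0, -108, 0, 324, 0, -1944/5, 0, 8748/35, 0, …
ICs: h(0) = 6, h′(0) = 0.

f: a_k = 0, 3, 0, -9/2, 0, 81/40, 0, -243/560, 0, 243/4480, …
g: a_k = 2, 0, -9, 0, 27/4, 0, -81/40, 0, 729/2240, 0, …
Product ⇒ symmetric product L₀, ord ≤ 4.
h=h₀': d/dx-closure on L₀ ⇒ L.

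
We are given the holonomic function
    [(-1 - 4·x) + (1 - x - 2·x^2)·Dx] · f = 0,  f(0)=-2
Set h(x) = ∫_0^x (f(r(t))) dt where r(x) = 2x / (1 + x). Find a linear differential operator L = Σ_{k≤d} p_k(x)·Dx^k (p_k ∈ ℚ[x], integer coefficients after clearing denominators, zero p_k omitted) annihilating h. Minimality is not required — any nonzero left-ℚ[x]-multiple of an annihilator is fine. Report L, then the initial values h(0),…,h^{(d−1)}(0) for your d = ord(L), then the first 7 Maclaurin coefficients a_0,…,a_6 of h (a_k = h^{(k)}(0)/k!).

L = (2 + 18·x)·Dx + (-1 - x + 9·x^2 + 9·x^3)·Dx^2  (order 2).
h: a_k = 0, -2, -2, -20/3, -9, -36, -54, …
ICs: h(0) = 0, h′(0) = -2.

f: a_k = -2, -2, -6, -10, -22, -42, -86, …
Change of var in L_f (x↦r) gives L₀.
h=∫₀ˣh₀: take L = L₀·Dx.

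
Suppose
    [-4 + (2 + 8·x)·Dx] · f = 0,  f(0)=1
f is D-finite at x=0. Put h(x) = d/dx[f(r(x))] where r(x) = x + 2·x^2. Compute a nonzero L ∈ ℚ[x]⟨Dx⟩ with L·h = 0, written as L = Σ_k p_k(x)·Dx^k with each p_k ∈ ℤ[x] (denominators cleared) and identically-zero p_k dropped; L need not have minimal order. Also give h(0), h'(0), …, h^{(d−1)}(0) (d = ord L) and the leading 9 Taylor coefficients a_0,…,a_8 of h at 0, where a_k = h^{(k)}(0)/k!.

L = 2 + (-1 - 8·x - 24·x^2 - 32·x^3)·Dx  (order 1).
h: a_k = 2, 4, -12, 24, -20, -72, 392, -976, 972, …
ICs: h(0) = 2.

f: a_k = 1, 2, -2, 4, -10, 28, -84, 264, -858, …
L₀ from L_f via x↦r, Dx↦r'^{-1}Dx.
Derive L from L₀ (diff closure).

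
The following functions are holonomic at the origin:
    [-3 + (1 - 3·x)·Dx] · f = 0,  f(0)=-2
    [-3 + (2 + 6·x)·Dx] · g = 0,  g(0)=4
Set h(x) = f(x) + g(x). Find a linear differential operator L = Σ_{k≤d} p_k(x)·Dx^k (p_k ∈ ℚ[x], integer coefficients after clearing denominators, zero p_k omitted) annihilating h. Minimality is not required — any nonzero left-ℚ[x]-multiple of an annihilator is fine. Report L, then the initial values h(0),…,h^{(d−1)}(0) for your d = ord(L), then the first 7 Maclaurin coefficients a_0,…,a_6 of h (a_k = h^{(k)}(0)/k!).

L = (-45 - 81·x) + (27 + 126·x + 243·x^2)·Dx + (-2 - 18·x + 18·x^2 + 162·x^3)·Dx^2  (order 2).
h: a_k = 2, 0, -45/2, -189/4, -5589/32, -29403/64, -388557/256, …
ICs: h(0) = 2, h′(0) = 0.

f: a_k = -2, -6, -18, -54, -162, -486, -1458, …
g: a_k = 4, 6, -9/2, 27/4, -405/32, 1701/64, -15309/256, …
Weyl lclm of L_f,L_g ⇒ L₀ (ord ≤ 2).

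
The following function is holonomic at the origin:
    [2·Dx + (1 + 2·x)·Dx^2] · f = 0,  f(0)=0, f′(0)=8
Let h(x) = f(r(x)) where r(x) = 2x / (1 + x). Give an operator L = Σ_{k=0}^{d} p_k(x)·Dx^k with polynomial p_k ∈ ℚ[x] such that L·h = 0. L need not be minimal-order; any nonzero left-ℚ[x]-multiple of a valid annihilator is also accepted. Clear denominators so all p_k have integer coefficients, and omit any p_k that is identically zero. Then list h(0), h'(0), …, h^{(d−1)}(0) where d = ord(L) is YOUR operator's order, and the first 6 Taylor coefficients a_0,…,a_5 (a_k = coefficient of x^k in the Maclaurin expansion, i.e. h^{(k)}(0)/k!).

f: a_k = 0, 8, -8, 32/3, -16, 128/5, …
Change of var in L_f (x↦r) gives L₀.
L = (6 + 10·x)·Dx + (1 + 6·x + 5·x^2)·Dx^2  (order 2).
h: a_k = 0, 16, -48, 496/3, -624, 12496/5, …
ICs: h(0) = 0, h′(0) = 16.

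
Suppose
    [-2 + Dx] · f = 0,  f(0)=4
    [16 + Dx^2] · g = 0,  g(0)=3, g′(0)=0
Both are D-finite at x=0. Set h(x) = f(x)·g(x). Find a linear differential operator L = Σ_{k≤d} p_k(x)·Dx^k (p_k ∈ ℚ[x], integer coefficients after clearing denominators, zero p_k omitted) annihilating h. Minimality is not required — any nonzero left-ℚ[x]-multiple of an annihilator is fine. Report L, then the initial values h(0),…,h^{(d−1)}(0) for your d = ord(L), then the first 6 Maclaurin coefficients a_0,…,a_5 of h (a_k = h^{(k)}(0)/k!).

L = 20 - 4·Dx + Dx^2  (order 2).
h: a_k = 12, 24, -72, -176, -56, 656/5, …
ICs: h(0) = 12, h′(0) = 24.

f: a_k = 4, 8, 8, 16/3, 8/3, 16/15, …
g: a_k = 3, 0, -24, 0, 32, 0, …
f·g: L₀ = L_f ⊗_s L_g, ord ≤ 1·2.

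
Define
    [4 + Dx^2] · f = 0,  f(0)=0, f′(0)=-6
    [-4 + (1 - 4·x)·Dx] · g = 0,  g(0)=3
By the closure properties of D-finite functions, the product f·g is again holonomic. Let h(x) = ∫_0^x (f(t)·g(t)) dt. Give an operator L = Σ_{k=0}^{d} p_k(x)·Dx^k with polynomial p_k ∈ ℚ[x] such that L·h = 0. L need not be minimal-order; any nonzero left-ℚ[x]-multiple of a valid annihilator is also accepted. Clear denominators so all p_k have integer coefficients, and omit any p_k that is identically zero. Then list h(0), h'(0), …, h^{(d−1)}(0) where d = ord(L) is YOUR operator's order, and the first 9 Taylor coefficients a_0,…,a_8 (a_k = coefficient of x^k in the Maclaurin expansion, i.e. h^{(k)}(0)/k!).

L = (-4 + 16·x)·Dx + 8·Dx^2 + (-1 + 4·x)·Dx^3  (order 3).
h: a_k = 0, 0, -9, -24, -69, -1104/5, -3682/5, -12624/5, -309287/35, …
ICs: h(0) = 0, h′(0) = 0, h′′(0) = -18.

f: a_k = 0, -6, 0, 4, 0, -4/5, 0, 8/105, 0, …
g: a_k = 3, 12, 48, 192, 768, 3072, 12288, 49152, 196608, …
h₀=f·g: eliminate ⇒ L₀, order ≤ 2·1.
∫: right-multiply L₀ by Dx.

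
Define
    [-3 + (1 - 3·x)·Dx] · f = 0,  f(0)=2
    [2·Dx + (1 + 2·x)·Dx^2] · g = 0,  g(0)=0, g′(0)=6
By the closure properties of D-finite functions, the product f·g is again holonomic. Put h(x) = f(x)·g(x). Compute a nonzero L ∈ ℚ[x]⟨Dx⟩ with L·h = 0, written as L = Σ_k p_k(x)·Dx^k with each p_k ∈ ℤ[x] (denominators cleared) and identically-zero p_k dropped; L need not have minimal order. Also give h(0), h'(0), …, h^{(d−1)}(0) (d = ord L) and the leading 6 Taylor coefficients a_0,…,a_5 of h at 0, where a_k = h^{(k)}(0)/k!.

L = 6 + (4 + 18·x)·Dx + (-1 + x + 6·x^2)·Dx^2  (order 2).
h: a_k = 0, 12, 24, 88, 240, 3792/5, …
ICs: h(0) = 0, h′(0) = 12.

f: a_k = 2, 6, 18, 54, 162, 486, …
g: a_k = 0, 6, -6, 8, -12, 96/5, …
Sym-product of L_f,L_g gives L₀ (≤ ord 2).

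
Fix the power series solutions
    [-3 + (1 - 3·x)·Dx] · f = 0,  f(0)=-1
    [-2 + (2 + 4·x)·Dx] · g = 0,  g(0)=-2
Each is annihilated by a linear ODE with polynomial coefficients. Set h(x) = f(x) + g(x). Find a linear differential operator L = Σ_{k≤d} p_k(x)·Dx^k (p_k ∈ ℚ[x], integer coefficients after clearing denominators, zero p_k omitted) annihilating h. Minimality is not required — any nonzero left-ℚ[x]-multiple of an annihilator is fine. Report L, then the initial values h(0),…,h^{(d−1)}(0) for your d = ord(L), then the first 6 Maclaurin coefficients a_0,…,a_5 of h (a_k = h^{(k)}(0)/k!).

f: a_k = -1, -3, -9, -27, -81, -243, …
g: a_k = -2, -2, 1, -1, 5/4, -7/4, …
Sum ⇒ L₀ = lclm(L_f,L_g) in ℚ(x)⟨Dx⟩.
L = (-42 - 54·x) + (38 + 132·x + 162·x^2)·Dx + (-4 - 14·x + 42·x^2 + 108·x^3)·Dx^2  (order 2).
h: a_k = -3, -5, -8, -28, -319/4, -979/4, …
ICs: h(0) = -3, h′(0) = -5.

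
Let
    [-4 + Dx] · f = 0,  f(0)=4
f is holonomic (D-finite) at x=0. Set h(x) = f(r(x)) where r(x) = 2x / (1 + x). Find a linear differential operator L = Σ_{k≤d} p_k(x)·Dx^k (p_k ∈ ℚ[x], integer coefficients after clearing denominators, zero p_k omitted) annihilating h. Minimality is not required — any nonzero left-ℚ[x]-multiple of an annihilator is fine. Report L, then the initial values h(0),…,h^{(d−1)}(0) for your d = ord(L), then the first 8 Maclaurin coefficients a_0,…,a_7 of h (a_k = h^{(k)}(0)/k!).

f: a_k = 4, 16, 32, 128/3, 128/3, 512/15, 1024/45, 4096/315, …
h₀=f(r): pull back L_f along r ⇒ L₀.
L = -8 + (1 + 2·x + x^2)·Dx  (order 1).
h: a_k = 4, 32, 96, 352/3, 32/3, -352/5, 736/45, 12896/315, …
ICs: h(0) = 4.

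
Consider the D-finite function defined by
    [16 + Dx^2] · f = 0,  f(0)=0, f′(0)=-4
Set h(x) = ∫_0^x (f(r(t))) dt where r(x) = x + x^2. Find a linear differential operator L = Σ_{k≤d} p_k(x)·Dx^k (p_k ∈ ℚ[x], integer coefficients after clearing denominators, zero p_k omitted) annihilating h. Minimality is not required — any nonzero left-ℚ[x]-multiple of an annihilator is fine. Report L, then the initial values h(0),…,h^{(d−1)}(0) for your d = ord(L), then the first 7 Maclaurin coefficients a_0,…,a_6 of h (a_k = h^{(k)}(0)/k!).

L = (16 + 96·x + 192·x^2 + 128·x^3)·Dx - 2·Dx^2 + (1 + 2·x)·Dx^3  (order 3).
h: a_k = 0, 0, -2, -4/3, 8/3, 32/5, 176/45, …
ICs: h(0) = 0, h′(0) = 0, h′′(0) = -4.

f: a_k = 0, -4, 0, 32/3, 0, -128/15, 0, …
Change of var in L_f (x↦r) gives L₀.
h=∫₀ˣh₀: take L = L₀·Dx.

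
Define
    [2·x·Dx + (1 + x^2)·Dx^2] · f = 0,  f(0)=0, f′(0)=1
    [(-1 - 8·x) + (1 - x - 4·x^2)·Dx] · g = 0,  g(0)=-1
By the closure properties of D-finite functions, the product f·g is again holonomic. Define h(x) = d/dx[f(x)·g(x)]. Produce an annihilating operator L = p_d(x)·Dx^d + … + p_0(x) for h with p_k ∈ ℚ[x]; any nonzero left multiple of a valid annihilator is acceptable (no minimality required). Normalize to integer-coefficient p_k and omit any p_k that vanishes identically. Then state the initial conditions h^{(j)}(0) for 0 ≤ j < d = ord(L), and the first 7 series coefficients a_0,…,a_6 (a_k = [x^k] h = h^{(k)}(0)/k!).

L = (86 + 318·x^2 + 96·x^3 + 576·x^4) + (13 + 106·x + 57·x^2 + 334·x^3 + 96·x^4 + 384·x^5)·Dx + (-4 + 3·x + x^2 + 19·x^3 + 53·x^4 + 16·x^5 + 48·x^6)·Dx^2  (order 2).
h: a_k = -1, -2, -14, -104/3, -413/3, -1866/5, -3616/3, …
ICs: h(0) = -1, h′(0) = -2.

f: a_k = 0, 1, 0, -1/3, 0, 1/5, 0, …
g: a_k = -1, -1, -5, -9, -29, -65, -181, …
h₀=f·g: eliminate ⇒ L₀, order ≤ 2·1.
h=h₀': d/dx-closure on L₀ ⇒ L.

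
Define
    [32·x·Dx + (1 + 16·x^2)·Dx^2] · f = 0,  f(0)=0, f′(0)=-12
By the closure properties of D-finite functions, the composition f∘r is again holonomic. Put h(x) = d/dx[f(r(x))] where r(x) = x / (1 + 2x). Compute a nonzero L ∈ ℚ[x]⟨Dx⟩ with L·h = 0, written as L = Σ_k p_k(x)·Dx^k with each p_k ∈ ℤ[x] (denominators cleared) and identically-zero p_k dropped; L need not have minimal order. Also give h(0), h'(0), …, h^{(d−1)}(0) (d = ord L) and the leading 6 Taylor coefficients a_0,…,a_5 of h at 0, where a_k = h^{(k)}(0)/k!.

f: a_k = 0, -12, 0, 64, 0, -3072/5, …
Change of var in L_f (x↦r) gives L₀.
Derive L from L₀ (diff closure).
L = (4 + 40·x) + (1 + 4·x + 20·x^2)·Dx  (order 1).
h: a_k = -12, 48, 48, -1152, 3648, 8448, …
ICs: h(0) = -12.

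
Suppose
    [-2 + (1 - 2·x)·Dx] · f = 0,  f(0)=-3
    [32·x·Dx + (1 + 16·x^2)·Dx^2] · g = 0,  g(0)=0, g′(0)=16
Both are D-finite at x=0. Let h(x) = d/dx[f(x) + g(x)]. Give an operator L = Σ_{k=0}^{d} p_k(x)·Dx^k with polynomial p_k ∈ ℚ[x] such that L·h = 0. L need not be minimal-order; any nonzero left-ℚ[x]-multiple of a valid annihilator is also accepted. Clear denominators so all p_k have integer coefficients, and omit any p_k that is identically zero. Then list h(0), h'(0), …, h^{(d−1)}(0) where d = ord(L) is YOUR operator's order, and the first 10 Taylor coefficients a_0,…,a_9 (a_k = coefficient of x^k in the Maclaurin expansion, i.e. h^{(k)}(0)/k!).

L = (-32 + 256·x + 1536·x^2) + (14 - 32·x - 160·x^2 + 1536·x^3)·Dx + (-1 - 6·x - 96·x^3 + 256·x^4)·Dx^2  (order 2).
h: a_k = 10, -24, -328, -192, 3616, -1152, -68224, -6144, 1034752, -30720, …
ICs: h(0) = 10, h′(0) = -24.

f: a_k = -3, -6, -12, -24, -48, -96, -192, -384, -768, -1536, …
g: a_k = 0, 16, 0, -256/3, 0, 4096/5, 0, -65536/7, 0, 1048576/9, …
Sum ⇒ L₀ = lclm(L_f,L_g) in ℚ(x)⟨Dx⟩.
h₀' ⇒ L via d/dx closure of L₀.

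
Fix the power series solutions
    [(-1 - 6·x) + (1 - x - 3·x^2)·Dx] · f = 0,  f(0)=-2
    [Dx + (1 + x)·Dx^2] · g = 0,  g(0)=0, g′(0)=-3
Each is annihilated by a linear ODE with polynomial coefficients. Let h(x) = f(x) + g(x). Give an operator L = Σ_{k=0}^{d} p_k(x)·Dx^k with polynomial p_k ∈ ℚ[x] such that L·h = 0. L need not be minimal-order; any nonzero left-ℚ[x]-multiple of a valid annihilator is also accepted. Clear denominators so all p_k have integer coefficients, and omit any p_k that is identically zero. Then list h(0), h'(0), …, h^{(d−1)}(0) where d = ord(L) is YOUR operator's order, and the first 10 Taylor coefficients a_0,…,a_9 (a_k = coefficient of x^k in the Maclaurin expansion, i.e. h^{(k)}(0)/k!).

L = (58 + 350·x + 636·x^2 + 756·x^3 + 324·x^4)·Dx + (40 + 364·x + 976·x^2 + 1632·x^3 + 1530·x^4 + 540·x^5)·Dx^2 + (-9 - 31·x - 27·x^2 + 115·x^3 + 345·x^4 + 333·x^5 + 108·x^6)·Dx^3  (order 3).
h: a_k = -2, -5, -13/2, -15, -149/4, -403/5, -387/2, -3041/7, -8125/8, -6955/3, …
ICs: h(0) = -2, h′(0) = -5, h′′(0) = -13.

f: a_k = -2, -2, -8, -14, -38, -80, -194, -434, -1016, -2318, …
g: a_k = 0, -3, 3/2, -1, 3/4, -3/5, 1/2, -3/7, 3/8, -1/3, …
f+g: L₀ = lclm(L_f,L_g), ord ≤ 1+2.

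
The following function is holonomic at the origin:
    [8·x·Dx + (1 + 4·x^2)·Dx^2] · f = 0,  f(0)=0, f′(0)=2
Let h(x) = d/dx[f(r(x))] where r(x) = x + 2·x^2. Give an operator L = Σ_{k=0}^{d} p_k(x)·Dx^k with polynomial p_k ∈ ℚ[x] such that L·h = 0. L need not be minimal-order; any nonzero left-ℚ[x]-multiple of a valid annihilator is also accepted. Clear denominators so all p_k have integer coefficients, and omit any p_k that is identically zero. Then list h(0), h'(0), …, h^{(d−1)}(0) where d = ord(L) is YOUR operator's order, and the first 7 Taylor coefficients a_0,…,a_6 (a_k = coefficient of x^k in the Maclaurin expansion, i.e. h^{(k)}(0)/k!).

L = (-4 + 8·x + 64·x^2 + 192·x^3 + 192·x^4) + (1 + 4·x + 4·x^2 + 32·x^3 + 80·x^4 + 64·x^5)·Dx  (order 1).
h: a_k = 2, 8, -8, -64, -128, 256, 1664, …
ICs: h(0) = 2.

f: a_k = 0, 2, 0, -8/3, 0, 32/5, 0, …
Substitute x→r, Dx→(1/r')Dx; clear ⇒ L₀.
h₀' ⇒ L via d/dx closure of L₀.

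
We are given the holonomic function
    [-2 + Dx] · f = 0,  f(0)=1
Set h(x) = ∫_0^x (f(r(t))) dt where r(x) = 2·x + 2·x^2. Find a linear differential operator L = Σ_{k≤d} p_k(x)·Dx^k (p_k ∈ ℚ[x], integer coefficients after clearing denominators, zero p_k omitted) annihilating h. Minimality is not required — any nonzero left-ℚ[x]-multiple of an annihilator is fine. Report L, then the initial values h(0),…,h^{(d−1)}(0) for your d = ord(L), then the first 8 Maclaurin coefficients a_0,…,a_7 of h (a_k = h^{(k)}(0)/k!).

L = (-4 - 8·x)·Dx + Dx^2  (order 2).
h: a_k = 0, 1, 2, 4, 20/3, 152/15, 208/15, 5536/315, …
ICs: h(0) = 0, h′(0) = 1.

f: a_k = 1, 2, 2, 4/3, 2/3, 4/15, 4/45, 8/315, …
L₀ from L_f via x↦r, Dx↦r'^{-1}Dx.
∫: right-multiply L₀ by Dx.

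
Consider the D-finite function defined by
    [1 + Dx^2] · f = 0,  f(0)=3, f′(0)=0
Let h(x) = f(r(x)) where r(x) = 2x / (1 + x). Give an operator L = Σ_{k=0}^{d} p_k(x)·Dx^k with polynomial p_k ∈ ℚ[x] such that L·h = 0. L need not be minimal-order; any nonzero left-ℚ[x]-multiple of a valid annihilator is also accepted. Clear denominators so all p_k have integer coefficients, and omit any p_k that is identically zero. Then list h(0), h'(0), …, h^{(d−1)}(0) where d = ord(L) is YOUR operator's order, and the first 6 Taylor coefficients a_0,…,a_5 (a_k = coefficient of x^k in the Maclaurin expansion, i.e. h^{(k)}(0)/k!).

f: a_k = 3, 0, -3/2, 0, 1/8, 0, …
Change of var in L_f (x↦r) gives L₀.
L = 4 + (2 + 6·x + 6·x^2 + 2·x^3)·Dx + (1 + 4·x + 6·x^2 + 4·x^3 + x^4)·Dx^2  (order 2).
h: a_k = 3, 0, -6, 12, -16, 16, …
ICs: h(0) = 3, h′(0) = 0.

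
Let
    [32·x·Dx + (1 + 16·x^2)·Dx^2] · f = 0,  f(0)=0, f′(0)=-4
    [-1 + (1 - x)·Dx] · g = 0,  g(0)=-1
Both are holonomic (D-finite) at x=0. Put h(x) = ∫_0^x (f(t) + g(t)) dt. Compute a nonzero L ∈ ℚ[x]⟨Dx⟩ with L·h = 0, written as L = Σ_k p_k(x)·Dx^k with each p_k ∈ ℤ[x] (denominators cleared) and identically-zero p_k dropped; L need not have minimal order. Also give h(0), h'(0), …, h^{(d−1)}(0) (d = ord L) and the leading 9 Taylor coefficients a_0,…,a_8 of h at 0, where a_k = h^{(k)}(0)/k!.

f: a_k = 0, -4, 0, 64/3, 0, -1024/5, 0, 16384/7, 0, …
g: a_k = -1, -1, -1, -1, -1, -1, -1, -1, -1, …
f+g: L₀ = lclm(L_f,L_g), ord ≤ 2+1.
h=∫₀ˣh₀: take L = L₀·Dx.
L = (32 - 128·x - 1536·x^2)·Dx^2 + (-19 + 32·x + 656·x^2 - 1536·x^3)·Dx^3 + (1 + 15·x + 240·x^3 - 256·x^4)·Dx^4  (order 4).
h: a_k = 0, -1, -5/2, -1/3, 61/12, -1/5, -343/10, -1/7, 16377/56, …
ICs: h(0) = 0, h′(0) = -1, h′′(0) = -5, h′′′(0) = -2.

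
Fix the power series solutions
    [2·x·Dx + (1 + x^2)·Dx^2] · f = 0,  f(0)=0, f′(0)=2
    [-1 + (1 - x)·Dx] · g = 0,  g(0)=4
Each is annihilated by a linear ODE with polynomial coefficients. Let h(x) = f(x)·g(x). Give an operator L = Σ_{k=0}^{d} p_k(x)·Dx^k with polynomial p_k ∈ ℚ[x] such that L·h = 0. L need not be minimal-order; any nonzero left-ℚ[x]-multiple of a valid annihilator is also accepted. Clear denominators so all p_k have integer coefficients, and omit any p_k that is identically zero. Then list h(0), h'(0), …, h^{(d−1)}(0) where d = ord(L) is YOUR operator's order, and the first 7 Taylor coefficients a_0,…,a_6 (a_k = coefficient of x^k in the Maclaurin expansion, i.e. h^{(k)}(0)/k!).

L = 2·x + (2 - 2·x + 4·x^2)·Dx + (-1 + x - x^2 + x^3)·Dx^2  (order 2).
h: a_k = 0, 8, 8, 16/3, 16/3, 104/15, 104/15, …
ICs: h(0) = 0, h′(0) = 8.

f: a_k = 0, 2, 0, -2/3, 0, 2/5, 0, …
g: a_k = 4, 4, 4, 4, 4, 4, 4, …
Product ⇒ symmetric product L₀, ord ≤ 2.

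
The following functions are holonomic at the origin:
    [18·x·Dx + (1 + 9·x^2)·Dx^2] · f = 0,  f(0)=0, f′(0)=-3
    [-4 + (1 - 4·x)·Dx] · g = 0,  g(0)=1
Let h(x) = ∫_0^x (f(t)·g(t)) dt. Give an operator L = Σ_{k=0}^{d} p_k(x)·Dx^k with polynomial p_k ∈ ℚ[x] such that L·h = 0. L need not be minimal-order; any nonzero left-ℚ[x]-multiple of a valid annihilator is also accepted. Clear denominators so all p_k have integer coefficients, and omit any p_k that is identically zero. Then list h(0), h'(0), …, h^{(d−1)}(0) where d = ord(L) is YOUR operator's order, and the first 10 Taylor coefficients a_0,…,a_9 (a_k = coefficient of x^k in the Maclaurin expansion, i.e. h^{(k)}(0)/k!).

f: a_k = 0, -3, 0, 9, 0, -243/5, 0, 2187/7, 0, -2187, …
g: a_k = 1, 4, 16, 64, 256, 1024, 4096, 16384, 65536, 262144, …
Sym-product of L_f,L_g gives L₀ (≤ ord 2).
h=∫h₀ ⇒ L = L₀·Dx.
L = 72·x·Dx + (8 - 18·x + 144·x^2)·Dx^2 + (-1 + 4·x - 9·x^2 + 36·x^3)·Dx^3  (order 3).
h: a_k = 0, 0, -3/2, -4, -39/4, -156/5, -1121/10, -13452/35, -365721/280, -487628/105, …
ICs: h(0) = 0, h′(0) = 0, h′′(0) = -3.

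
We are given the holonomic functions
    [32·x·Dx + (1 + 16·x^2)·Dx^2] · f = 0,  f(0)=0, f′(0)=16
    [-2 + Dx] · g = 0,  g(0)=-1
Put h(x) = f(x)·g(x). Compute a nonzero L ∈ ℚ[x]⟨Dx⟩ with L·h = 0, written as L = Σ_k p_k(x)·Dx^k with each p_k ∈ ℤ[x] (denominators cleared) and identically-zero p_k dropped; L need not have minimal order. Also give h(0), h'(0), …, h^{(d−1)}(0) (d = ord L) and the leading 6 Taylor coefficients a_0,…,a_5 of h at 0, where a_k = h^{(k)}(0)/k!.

f: a_k = 0, 16, 0, -256/3, 0, 4096/5, …
g: a_k = -1, -2, -2, -4/3, -2/3, -4/15, …
Sym-product of L_f,L_g gives L₀ (≤ ord 2).
L = (4 - 64·x + 64·x^2) + (-4 + 32·x - 64·x^2)·Dx + (1 + 16·x^2)·Dx^2  (order 2).
h: a_k = 0, -16, -32, 160/3, 448/3, -3296/5, …
ICs: h(0) = 0, h′(0) = -16.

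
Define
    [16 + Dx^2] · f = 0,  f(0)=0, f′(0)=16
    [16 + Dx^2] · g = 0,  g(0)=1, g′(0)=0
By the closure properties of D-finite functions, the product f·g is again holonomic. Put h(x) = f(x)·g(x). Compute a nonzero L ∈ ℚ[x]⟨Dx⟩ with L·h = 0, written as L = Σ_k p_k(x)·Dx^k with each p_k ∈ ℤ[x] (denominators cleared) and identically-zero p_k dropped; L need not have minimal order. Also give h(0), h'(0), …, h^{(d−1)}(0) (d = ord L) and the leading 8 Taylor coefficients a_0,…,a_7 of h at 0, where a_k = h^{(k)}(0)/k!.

L = 64·Dx + Dx^3  (order 3).
h: a_k = 0, 16, 0, -512/3, 0, 8192/15, 0, -262144/315, …
ICs: h(0) = 0, h′(0) = 16, h′′(0) = 0.

f: a_k = 0, 16, 0, -128/3, 0, 512/15, 0, -4096/315, …
g: a_k = 1, 0, -8, 0, 32/3, 0, -256/45, 0, …
L₀ := L_f ⊗_s L_g (sym. prod.), ord ≤ 4.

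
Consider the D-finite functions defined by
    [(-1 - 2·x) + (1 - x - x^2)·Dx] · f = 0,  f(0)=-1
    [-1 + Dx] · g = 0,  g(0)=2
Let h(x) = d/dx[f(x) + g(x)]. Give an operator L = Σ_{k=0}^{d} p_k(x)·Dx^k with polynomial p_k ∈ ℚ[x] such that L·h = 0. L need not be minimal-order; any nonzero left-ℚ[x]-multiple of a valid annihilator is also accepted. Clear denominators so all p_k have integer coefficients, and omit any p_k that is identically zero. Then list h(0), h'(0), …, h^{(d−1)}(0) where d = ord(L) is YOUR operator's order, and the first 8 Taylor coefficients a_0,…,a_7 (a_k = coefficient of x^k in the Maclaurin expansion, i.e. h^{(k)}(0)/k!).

L = (14 + 46·x + 40·x^2 + 36·x^3 + 6·x^4) + (-17 - 48·x - 41·x^2 - 24·x^3 + 5·x^4 + 2·x^5)·Dx + (3 + 2·x + x^2 - 12·x^3 - 11·x^4 - 2·x^5)·Dx^2  (order 2).
h: a_k = 1, -2, -8, -59/3, -479/12, -4679/60, -52919/360, -685439/2520, …
ICs: h(0) = 1, h′(0) = -2.

f: a_k = -1, -1, -2, -3, -5, -8, -13, -21, …
g: a_k = 2, 2, 1, 1/3, 1/12, 1/60, 1/360, 1/2520, …
f+g: L₀ = lclm(L_f,L_g), ord ≤ 1+1.
h=h₀': d/dx-closure on L₀ ⇒ L.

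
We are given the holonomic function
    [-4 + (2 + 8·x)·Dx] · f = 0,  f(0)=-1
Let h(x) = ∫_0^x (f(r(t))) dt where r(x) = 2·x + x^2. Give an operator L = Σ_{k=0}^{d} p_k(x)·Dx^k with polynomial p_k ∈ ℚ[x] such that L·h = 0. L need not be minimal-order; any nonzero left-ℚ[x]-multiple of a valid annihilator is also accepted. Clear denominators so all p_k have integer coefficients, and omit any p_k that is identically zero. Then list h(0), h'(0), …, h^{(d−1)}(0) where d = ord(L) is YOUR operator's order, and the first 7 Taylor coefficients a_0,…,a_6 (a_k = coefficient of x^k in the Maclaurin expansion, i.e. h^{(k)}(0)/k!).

L = (-4 - 4·x)·Dx + (1 + 8·x + 4·x^2)·Dx^2  (order 2).
h: a_k = 0, -1, -2, 2, -6, 114/5, -100, …
ICs: h(0) = 0, h′(0) = -1.

f: a_k = -1, -2, 2, -4, 10, -28, 84, …
f∘r: x↦r, Dx↦Dx/r' in L_f ⇒ L₀.
∫: right-multiply L₀ by Dx.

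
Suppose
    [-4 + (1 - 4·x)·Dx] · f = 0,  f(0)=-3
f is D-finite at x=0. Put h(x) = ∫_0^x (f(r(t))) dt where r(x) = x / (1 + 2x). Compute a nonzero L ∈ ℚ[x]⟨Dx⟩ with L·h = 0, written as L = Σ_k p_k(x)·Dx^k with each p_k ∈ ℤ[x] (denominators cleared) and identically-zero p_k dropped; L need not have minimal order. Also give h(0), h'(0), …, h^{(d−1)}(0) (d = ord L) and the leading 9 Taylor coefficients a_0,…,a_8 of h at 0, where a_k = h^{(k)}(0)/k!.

L = 4·Dx + (-1 + 4·x^2)·Dx^2  (order 2).
h: a_k = 0, -3, -6, -8, -12, -96/5, -32, -384/7, -96, …
ICs: h(0) = 0, h′(0) = -3.

f: a_k = -3, -12, -48, -192, -768, -3072, -12288, -49152, -196608, …
h₀=f(r): pull back L_f along r ⇒ L₀.
Integrate: L := L₀·Dx.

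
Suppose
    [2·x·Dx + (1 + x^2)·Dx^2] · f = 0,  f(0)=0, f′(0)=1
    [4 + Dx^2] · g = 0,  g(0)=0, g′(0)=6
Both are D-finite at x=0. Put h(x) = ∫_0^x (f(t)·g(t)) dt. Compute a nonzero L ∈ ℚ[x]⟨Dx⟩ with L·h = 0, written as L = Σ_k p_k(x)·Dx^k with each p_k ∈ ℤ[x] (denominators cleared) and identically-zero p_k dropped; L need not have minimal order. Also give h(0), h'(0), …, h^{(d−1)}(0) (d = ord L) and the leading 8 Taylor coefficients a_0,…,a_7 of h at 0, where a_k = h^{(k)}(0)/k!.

f: a_k = 0, 1, 0, -1/3, 0, 1/5, 0, -1/7, …
g: a_k = 0, 6, 0, -4, 0, 4/5, 0, -8/105, …
h₀=f·g: eliminate ⇒ L₀, order ≤ 2·2.
h=∫h₀ ⇒ L = L₀·Dx.
L = (160 + 464·x^2 + 464·x^4 + 256·x^6 + 64·x^8)·Dx + (96·x + 224·x^3 + 192·x^5 + 64·x^7)·Dx^2 + (60 + 188·x^2 + 216·x^4 + 128·x^6 + 32·x^8)·Dx^3 + (24·x + 56·x^3 + 48·x^5 + 16·x^7)·Dx^4 + (5 + 18·x^2 + 25·x^4 + 16·x^6 + 4·x^8)·Dx^5  (order 5).
h: a_k = 0, 0, 0, 2, 0, -6/5, 0, 10/21, …
ICs: h(0) = 0, h′(0) = 0, h′′(0) = 0, h′′′(0) = 12, h′′′′(0) = 0.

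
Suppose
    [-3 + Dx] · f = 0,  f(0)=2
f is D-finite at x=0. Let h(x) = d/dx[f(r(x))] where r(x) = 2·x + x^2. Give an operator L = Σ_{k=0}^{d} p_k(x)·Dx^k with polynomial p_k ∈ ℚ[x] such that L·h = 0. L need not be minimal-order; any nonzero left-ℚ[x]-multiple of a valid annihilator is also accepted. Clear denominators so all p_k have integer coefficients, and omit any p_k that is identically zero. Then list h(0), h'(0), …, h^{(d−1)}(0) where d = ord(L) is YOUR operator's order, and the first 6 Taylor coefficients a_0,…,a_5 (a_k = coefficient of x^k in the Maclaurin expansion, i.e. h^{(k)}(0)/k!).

f: a_k = 2, 6, 9, 9, 27/4, 81/20, …
h₀=f(r): pull back L_f along r ⇒ L₀.
Differentiate: ansatz ord ≤ ord L₀ ⇒ L.
L = (7 + 12·x + 6·x^2) + (-1 - x)·Dx  (order 1).
h: a_k = 12, 84, 324, 900, 1998, 18738/5, …
ICs: h(0) = 12.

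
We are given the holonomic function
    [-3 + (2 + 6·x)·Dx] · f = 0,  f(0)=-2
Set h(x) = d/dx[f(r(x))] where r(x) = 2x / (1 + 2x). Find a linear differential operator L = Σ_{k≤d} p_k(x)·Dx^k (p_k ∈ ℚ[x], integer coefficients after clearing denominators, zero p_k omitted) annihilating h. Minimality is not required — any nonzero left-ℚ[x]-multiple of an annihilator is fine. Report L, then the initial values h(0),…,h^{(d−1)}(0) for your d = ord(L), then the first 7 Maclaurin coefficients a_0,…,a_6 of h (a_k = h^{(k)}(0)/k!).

L = (-7 - 32·x) + (-1 - 10·x - 16·x^2)·Dx  (order 1).
h: a_k = -6, 42, -261, 1677, -45345/4, 318915/4, -4608345/8, …
ICs: h(0) = -6.

f: a_k = -2, -3, 9/4, -27/8, 405/64, -1701/128, 15309/512, …
Change of var in L_f (x↦r) gives L₀.
Derive L from L₀ (diff closure).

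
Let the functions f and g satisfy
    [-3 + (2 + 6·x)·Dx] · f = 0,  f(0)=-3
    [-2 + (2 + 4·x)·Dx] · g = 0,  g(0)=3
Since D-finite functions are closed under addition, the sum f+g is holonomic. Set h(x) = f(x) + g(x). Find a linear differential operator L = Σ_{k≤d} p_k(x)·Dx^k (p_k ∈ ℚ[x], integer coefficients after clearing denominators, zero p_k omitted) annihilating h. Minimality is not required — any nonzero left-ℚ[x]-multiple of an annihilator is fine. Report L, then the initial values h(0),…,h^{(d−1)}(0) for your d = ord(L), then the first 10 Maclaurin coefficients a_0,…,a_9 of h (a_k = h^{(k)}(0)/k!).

L = -3 + (5 + 12·x)·Dx + (2 + 10·x + 12·x^2)·Dx^2  (order 2).
h: a_k = 0, -3/2, 15/8, -57/16, 975/128, -4431/256, 41895/1024, -203841/2048, 8114535/32768, -41121795/65536, …
ICs: h(0) = 0, h′(0) = -3/2.

f: a_k = -3, -9/2, 27/8, -81/16, 1215/128, -5103/256, 45927/1024, -216513/2048, 8444007/32768, -42220035/65536, …
g: a_k = 3, 3, -3/2, 3/2, -15/8, 21/8, -63/16, 99/16, -1287/128, 2145/128, …
Weyl lclm of L_f,L_g ⇒ L₀ (ord ≤ 2).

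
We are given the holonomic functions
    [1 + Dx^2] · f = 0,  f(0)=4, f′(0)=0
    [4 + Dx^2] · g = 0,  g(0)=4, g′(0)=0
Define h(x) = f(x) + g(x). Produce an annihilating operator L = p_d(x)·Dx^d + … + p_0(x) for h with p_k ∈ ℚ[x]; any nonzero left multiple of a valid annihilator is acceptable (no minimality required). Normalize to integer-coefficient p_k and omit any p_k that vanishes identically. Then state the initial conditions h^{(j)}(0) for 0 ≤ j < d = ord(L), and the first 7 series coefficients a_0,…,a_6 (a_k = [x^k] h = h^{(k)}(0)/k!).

f: a_k = 4, 0, -2, 0, 1/6, 0, -1/180, …
g: a_k = 4, 0, -8, 0, 8/3, 0, -16/45, …
f+g: L₀ = lclm(L_f,L_g), ord ≤ 2+2.
L = 4 + 5·Dx^2 + Dx^4  (order 4).
h: a_k = 8, 0, -10, 0, 17/6, 0, -13/36, …
ICs: h(0) = 8, h′(0) = 0, h′′(0) = -20, h′′′(0) = 0.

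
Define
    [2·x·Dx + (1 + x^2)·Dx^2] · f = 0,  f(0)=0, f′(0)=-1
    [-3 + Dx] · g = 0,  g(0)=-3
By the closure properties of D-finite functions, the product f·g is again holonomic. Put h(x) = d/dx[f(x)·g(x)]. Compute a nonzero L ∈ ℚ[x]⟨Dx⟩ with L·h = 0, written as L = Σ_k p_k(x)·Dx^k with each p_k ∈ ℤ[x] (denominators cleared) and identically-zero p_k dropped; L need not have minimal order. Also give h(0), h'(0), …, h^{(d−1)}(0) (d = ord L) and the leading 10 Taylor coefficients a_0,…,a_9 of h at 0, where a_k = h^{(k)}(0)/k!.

L = (21 - 36·x + 72·x^2 - 36·x^3 + 27·x^4) + (-16 + 18·x - 42·x^2 + 18·x^3 - 18·x^4)·Dx + (3 - 2·x + 6·x^2 - 2·x^3 + 3·x^4)·Dx^2  (order 2).
h: a_k = 3, 18, 75/2, 42, 249/8, 81/4, 1083/80, 387/70, -3813/4480, 341/2240, …
ICs: h(0) = 3, h′(0) = 18.

f: a_k = 0, -1, 0, 1/3, 0, -1/5, 0, 1/7, 0, -1/9, …
g: a_k = -3, -9, -27/2, -27/2, -81/8, -243/40, -243/80, -729/560, -2187/4480, -729/4480, …
h₀=f·g: eliminate ⇒ L₀, order ≤ 2·1.
Differentiate: ansatz ord ≤ ord L₀ ⇒ L.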